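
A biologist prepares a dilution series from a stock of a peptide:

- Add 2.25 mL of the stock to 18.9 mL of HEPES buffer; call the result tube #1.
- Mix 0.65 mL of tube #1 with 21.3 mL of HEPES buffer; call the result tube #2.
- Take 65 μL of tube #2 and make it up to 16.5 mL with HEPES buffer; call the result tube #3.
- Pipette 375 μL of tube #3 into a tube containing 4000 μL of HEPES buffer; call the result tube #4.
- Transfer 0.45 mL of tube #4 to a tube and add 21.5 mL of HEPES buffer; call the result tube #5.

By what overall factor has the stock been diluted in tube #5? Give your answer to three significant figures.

Step 1: 2.25 mL + 18.9 mL = 21.15 mL total → factor 21.15/2.25 = 9.4
Step 2: 0.65 mL + 21.3 mL = 21.95 mL total → factor 21.95/0.65 = 33.769
Step 3: 65 μL brought to 16.5 mL → factor 16500/65 = 253.85
Step 4: 375 μL + 4000 μL = 4375 μL total → factor 4375/375 = 11.667
Step 5: 0.45 mL + 21.5 mL = 21.95 mL total → factor 21.95/0.45 = 48.778
Overall dilution factor = 9.4 × 33.769 × 253.85 × 11.667 × 48.778 = 4.5855 × 10^7

4.59 × 10^7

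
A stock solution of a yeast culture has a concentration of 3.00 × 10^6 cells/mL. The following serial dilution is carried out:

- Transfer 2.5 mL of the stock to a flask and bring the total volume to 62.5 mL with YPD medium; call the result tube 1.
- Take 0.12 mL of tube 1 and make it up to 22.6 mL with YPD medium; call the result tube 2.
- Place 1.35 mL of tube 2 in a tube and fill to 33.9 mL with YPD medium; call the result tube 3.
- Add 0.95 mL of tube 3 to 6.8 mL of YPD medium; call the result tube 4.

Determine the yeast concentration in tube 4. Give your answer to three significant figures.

3.11 cells/mL

Step 1: 2.5 mL brought to 62.5 mL → factor 62.5/2.5 = 25
Step 2: 0.12 mL brought to 22.6 mL → factor 22.6/0.12 = 188.33
Step 3: 1.35 mL brought to 33.9 mL → factor 33.9/1.35 = 25.111
Step 4: 0.95 mL + 6.8 mL = 7.75 mL total → factor 7.75/0.95 = 8.1579
Overall dilution factor = 25 × 188.33 × 25.111 × 8.1579 = 9.6452 × 10^5
Final = 3.00 × 10^6 cells/mL / 9.6452 × 10^5 = 3.11 cells/mL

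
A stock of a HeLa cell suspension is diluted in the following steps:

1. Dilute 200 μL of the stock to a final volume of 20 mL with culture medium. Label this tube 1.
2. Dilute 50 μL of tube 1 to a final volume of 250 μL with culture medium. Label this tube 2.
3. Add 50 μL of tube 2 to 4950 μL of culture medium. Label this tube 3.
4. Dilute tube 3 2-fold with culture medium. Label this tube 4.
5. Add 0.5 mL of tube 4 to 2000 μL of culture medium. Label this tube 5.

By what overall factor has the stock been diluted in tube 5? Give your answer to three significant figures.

Step 1: 200 μL brought to 20 mL → factor 20000/200 = 100
Step 2: 50 μL brought to 250 μL → factor 250/50 = 5
Step 3: 50 μL + 4950 μL = 5000 μL total → factor 5000/50 = 100
Step 4: 2-fold → factor 2
Step 5: 0.5 mL + 2000 μL = 2.5 mL total → factor 2.5/0.5 = 5
Overall dilution factor = 100 × 5 × 100 × 2 × 5 = 5 × 10^5

5.00 × 10^5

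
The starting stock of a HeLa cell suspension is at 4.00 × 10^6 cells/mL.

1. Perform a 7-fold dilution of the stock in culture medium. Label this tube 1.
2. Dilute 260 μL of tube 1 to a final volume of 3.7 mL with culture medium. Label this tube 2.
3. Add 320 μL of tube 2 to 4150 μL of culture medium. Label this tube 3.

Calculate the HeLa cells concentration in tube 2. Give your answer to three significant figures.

4.02 × 10^4 cells/mL

Step 1: 7-fold → factor 7
Step 2: 260 μL brought to 3.7 mL → factor 3700/260 = 14.231
Dilution factor through tube 2 = 7 × 14.231 = 99.615
[tube 2] = 4.00 × 10^6 cells/mL / 99.615 = 4.02 × 10^4 cells/mL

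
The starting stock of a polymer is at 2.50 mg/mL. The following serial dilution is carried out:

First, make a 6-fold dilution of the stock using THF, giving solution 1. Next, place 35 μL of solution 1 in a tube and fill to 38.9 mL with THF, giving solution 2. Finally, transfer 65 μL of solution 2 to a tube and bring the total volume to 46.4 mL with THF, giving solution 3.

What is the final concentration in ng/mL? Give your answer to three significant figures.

0.525 ng/mL

Step 1: 6-fold → factor 6
Step 2: 35 μL brought to 38.9 mL → factor 38900/35 = 1111.4
Step 3: 65 μL brought to 46.4 mL → factor 46400/65 = 713.85
Overall dilution factor = 6 × 1111.4 × 713.85 = 4.7603 × 10^6
Final = 2.50 mg/mL / 4.7603 × 10^6 = 5.252 × 10^-7 mg/mL = 0.525 ng/mL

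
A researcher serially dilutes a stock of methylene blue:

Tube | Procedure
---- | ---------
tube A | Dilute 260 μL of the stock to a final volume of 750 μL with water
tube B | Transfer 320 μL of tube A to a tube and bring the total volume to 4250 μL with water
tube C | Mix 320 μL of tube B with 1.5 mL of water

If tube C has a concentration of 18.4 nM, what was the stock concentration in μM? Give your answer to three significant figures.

Step 1: 260 μL brought to 750 μL → factor 750/260 = 2.8846
Step 2: 320 μL brought to 4250 μL → factor 4250/320 = 13.281
Step 3: 320 μL + 1.5 mL = 1820 μL total → factor 1820/320 = 5.6875
Overall dilution factor = 2.8846 × 13.281 × 5.6875 = 217.9
Stock = 18.4 nM × 217.9 = 4009 nM = 4.01 μM

4.01 μM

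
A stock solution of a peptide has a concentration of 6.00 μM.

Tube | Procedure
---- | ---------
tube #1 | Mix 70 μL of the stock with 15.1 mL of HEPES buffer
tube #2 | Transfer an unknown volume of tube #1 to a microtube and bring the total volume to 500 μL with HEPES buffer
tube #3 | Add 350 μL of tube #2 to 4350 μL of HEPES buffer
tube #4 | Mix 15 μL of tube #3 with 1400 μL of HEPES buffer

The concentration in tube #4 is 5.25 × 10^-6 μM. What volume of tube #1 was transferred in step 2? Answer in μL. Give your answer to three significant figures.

Step 1: 70 μL + 15.1 mL = 15170 μL total → factor 15170/70 = 216.71
Step 2: v brought to 500 μL → factor = 500 μL/v
Step 3: 350 μL + 4350 μL = 4700 μL total → factor 4700/350 = 13.429
Step 4: 15 μL + 1400 μL = 1415 μL total → factor 1415/15 = 94.333
Product of known-step factors = 2.7453 × 10^5
Overall factor = 6.00 μM / (5.25 × 10^-6 μM) = 1.1429 × 10^6
Step-2 factor = 1.1429 × 10^6 / 2.7453 × 10^5 = 4.163
v = 500 μL / 4.163 = 120 μL

120 μL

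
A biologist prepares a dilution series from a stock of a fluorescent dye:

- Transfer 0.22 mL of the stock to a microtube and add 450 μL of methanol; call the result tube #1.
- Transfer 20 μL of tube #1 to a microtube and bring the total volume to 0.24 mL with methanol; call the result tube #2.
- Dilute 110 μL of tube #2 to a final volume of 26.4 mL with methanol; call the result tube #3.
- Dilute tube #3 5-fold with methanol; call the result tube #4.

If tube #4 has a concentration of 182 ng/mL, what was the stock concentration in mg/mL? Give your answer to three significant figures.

Step 1: 0.22 mL + 450 μL = 0.67 mL total → factor 0.67/0.22 = 3.0455
Step 2: 20 μL brought to 0.24 mL → factor 240/20 = 12
Step 3: 110 μL brought to 26.4 mL → factor 26400/110 = 240
Step 4: 5-fold → factor 5
Overall dilution factor = 3.0455 × 12 × 240 × 5 = 43855
Stock = 182 ng/mL × 43855 = 7.982 × 10^6 ng/mL = 7.98 mg/mL

7.98 mg/mL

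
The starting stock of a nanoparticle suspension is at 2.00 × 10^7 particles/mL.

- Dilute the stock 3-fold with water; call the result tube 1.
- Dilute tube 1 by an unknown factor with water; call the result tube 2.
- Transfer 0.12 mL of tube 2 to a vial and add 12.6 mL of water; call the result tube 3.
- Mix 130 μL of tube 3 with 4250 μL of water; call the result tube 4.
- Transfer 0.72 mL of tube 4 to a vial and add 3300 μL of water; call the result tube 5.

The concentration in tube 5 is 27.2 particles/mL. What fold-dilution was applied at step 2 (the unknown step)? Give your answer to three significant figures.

12.3-fold

Step 1: 3-fold → factor 3
Step 2: unknown factor x
Step 3: 0.12 mL + 12.6 mL = 12.72 mL total → factor 12.72/0.12 = 106
Step 4: 130 μL + 4250 μL = 4380 μL total → factor 4380/130 = 33.692
Step 5: 0.72 mL + 3300 μL = 4.02 mL total → factor 4.02/0.72 = 5.5833
Product of known-step factors = 59821
Overall factor = 2.00 × 10^7 particles/mL / (27.2 particles/mL) = 7.3529 × 10^5
x = 7.3529 × 10^5 / 59821 = 12.3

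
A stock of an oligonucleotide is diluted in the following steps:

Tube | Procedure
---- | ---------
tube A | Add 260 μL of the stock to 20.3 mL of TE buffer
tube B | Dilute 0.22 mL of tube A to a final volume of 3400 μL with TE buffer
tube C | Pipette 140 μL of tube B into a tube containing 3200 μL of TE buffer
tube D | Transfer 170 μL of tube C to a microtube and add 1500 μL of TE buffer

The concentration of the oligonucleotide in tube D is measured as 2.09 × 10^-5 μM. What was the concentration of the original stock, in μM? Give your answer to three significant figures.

5.99 μM

Step 1: 260 μL + 20.3 mL = 20560 μL total → factor 20560/260 = 79.077
Step 2: 0.22 mL brought to 3400 μL → factor 3.4/0.22 = 15.455
Step 3: 140 μL + 3200 μL = 3340 μL total → factor 3340/140 = 23.857
Step 4: 170 μL + 1500 μL = 1670 μL total → factor 1670/170 = 9.8235
Overall dilution factor = 79.077 × 15.455 × 23.857 × 9.8235 = 2.8641 × 10^5
Stock = 2.09 × 10^-5 μM × 2.8641 × 10^5 = 5.99 μM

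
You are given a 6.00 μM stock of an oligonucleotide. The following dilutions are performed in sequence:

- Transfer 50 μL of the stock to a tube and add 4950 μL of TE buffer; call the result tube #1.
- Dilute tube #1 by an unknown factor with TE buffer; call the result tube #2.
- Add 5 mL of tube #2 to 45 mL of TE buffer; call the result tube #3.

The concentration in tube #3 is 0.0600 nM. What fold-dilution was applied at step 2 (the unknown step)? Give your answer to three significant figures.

Step 1: 50 μL + 4950 μL = 5000 μL total → factor 5000/50 = 100
Step 2: unknown factor x
Step 3: 5 mL + 45 mL = 50 mL total → factor 50/5 = 10
Product of known-step factors = 1000
Overall factor = 6.00 μM / (0.0600 nM) = 1 × 10^5
x = 1 × 10^5 / 1000 = 100

100-fold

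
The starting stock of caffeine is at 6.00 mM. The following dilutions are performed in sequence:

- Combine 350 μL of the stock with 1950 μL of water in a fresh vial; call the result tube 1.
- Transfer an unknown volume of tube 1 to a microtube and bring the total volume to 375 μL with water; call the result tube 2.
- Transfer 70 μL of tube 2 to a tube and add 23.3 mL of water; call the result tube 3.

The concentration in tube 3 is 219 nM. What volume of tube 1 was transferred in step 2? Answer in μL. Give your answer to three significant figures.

30.0 μL

Step 1: 350 μL + 1950 μL = 2300 μL total → factor 2300/350 = 6.5714
Step 2: v brought to 375 μL → factor = 375 μL/v
Step 3: 70 μL + 23.3 mL = 23370 μL total → factor 23370/70 = 333.86
Product of known-step factors = 2193.9
Overall factor = 6.00 mM / (219 nM) = 27397
Step-2 factor = 27397 / 2193.9 = 12.488
v = 375 μL / 12.488 = 30.0 μL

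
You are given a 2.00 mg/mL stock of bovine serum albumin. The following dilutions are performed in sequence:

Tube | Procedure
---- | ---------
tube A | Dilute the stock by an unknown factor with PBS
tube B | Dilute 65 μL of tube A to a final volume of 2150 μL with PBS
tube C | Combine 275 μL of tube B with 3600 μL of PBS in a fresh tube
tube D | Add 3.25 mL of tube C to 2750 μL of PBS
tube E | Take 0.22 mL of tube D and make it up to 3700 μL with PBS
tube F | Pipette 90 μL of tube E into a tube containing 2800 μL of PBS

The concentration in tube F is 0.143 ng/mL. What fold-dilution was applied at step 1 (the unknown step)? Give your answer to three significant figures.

30.1-fold

Step 1: unknown factor x
Step 2: 65 μL brought to 2150 μL → factor 2150/65 = 33.077
Step 3: 275 μL + 3600 μL = 3875 μL total → factor 3875/275 = 14.091
Step 4: 3.25 mL + 2750 μL = 6 mL total → factor 6/3.25 = 1.8462
Step 5: 0.22 mL brought to 3700 μL → factor 3.7/0.22 = 16.818
Step 6: 90 μL + 2800 μL = 2890 μL total → factor 2890/90 = 32.111
Product of known-step factors = 4.6469 × 10^5
Overall factor = 2.00 mg/mL / (0.143 ng/mL) = 1.3986 × 10^7
x = 1.3986 × 10^7 / 4.6469 × 10^5 = 30.1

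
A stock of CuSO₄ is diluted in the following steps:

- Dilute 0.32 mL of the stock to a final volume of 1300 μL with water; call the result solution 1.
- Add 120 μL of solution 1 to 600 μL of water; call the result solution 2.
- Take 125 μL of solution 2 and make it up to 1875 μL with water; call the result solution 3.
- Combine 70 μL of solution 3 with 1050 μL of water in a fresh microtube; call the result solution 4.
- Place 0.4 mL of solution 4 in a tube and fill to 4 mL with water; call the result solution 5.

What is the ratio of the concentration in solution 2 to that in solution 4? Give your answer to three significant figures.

240

Step 1: 0.32 mL brought to 1300 μL → factor 1.3/0.32 = 4.0625
Step 2: 120 μL + 600 μL = 720 μL total → factor 720/120 = 6
Step 3: 125 μL brought to 1875 μL → factor 1875/125 = 15
Step 4: 70 μL + 1050 μL = 1120 μL total → factor 1120/70 = 16
Dilution factor to solution 2 = 24.375; to solution 4 = 5850
[solution 2]/[solution 4] = (factor to solution 4)/(factor to solution 2) = 5850/24.375 = 240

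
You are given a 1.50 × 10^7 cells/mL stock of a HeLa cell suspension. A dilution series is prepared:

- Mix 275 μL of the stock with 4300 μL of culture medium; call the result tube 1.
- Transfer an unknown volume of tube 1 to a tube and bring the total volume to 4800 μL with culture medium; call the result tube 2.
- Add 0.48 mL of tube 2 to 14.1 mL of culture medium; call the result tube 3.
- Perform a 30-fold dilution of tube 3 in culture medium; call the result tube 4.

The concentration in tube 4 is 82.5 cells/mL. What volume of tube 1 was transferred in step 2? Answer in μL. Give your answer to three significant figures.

400 μL

Step 1: 275 μL + 4300 μL = 4575 μL total → factor 4575/275 = 16.636
Step 2: v brought to 4800 μL → factor = 4800 μL/v
Step 3: 0.48 mL + 14.1 mL = 14.58 mL total → factor 14.58/0.48 = 30.375
Step 4: 30-fold → factor 30
Product of known-step factors = 15160
Overall factor = 1.50 × 10^7 cells/mL / (82.5 cells/mL) = 1.8182 × 10^5
Step-2 factor = 1.8182 × 10^5 / 15160 = 11.993
v = 4800 μL / 11.993 = 400 μL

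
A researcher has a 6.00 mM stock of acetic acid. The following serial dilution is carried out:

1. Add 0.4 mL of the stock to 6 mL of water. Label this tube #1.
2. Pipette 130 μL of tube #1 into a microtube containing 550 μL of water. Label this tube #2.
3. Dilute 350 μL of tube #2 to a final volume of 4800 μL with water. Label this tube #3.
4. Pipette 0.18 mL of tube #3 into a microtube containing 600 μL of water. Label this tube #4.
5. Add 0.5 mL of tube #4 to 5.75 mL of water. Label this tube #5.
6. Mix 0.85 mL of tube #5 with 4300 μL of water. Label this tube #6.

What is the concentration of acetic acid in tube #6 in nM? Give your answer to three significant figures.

Step 1: 0.4 mL + 6 mL = 6.4 mL total → factor 6.4/0.4 = 16
Step 2: 130 μL + 550 μL = 680 μL total → factor 680/130 = 5.2308
Step 3: 350 μL brought to 4800 μL → factor 4800/350 = 13.714
Step 4: 0.18 mL + 600 μL = 0.78 mL total → factor 0.78/0.18 = 4.3333
Step 5: 0.5 mL + 5.75 mL = 6.25 mL total → factor 6.25/0.5 = 12.5
Step 6: 0.85 mL + 4300 μL = 5.15 mL total → factor 5.15/0.85 = 6.0588
Overall dilution factor = 16 × 5.2308 × 13.714 × 4.3333 × 12.5 × 6.0588 = 3.7669 × 10^5
Final = 6.00 mM / 3.7669 × 10^5 = 1.593 × 10^-5 mM = 15.9 nM

15.9 nM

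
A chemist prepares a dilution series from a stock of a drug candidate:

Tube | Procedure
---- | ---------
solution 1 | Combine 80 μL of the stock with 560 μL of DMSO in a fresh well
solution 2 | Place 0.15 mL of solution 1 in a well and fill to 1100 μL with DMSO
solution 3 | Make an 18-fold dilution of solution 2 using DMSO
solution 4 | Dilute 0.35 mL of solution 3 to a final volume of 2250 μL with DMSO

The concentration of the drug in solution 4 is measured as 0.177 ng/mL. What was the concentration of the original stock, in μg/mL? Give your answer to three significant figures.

Step 1: 80 μL + 560 μL = 640 μL total → factor 640/80 = 8
Step 2: 0.15 mL brought to 1100 μL → factor 1.1/0.15 = 7.3333
Step 3: 18-fold → factor 18
Step 4: 0.35 mL brought to 2250 μL → factor 2.25/0.35 = 6.4286
Overall dilution factor = 8 × 7.3333 × 18 × 6.4286 = 6788.6
Stock = 0.177 ng/mL × 6788.6 = 1202 ng/mL = 1.20 μg/mL

1.20 μg/mL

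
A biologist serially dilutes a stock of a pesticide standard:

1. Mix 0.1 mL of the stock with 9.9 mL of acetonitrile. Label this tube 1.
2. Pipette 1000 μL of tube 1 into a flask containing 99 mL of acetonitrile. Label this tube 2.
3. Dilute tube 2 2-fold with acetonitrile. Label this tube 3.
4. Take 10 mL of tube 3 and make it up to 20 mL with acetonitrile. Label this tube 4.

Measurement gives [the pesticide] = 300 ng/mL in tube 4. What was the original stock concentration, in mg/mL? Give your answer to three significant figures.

Step 1: 0.1 mL + 9.9 mL = 10 mL total → factor 10/0.1 = 100
Step 2: 1000 μL + 99 mL = 1 × 10^5 μL total → factor 1 × 10^5/1000 = 100
Step 3: 2-fold → factor 2
Step 4: 10 mL brought to 20 mL → factor 20/10 = 2
Overall dilution factor = 100 × 100 × 2 × 2 = 40000
Stock = 300 ng/mL × 40000 = 1.200 × 10^7 ng/mL = 12.0 mg/mL

12.0 mg/mL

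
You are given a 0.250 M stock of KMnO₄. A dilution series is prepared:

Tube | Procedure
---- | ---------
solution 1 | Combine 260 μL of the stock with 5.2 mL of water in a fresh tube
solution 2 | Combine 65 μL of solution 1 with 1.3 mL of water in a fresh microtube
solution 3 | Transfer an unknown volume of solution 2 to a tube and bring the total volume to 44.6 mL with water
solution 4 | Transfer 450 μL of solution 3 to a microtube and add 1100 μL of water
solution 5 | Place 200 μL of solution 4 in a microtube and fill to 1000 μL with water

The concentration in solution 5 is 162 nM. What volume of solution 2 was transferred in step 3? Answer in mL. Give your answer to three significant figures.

0.220 mL

Step 1: 260 μL + 5.2 mL = 5460 μL total → factor 5460/260 = 21
Step 2: 65 μL + 1.3 mL = 1365 μL total → factor 1365/65 = 21
Step 3: v brought to 44.6 mL → factor = 44.6 mL/v
Step 4: 450 μL + 1100 μL = 1550 μL total → factor 1550/450 = 3.4444
Step 5: 200 μL brought to 1000 μL → factor 1000/200 = 5
Product of known-step factors = 7595
Overall factor = 0.250 M / (162 nM) = 1.5432 × 10^6
Step-3 factor = 1.5432 × 10^6 / 7595 = 203.19
v = 44.6 mL / 203.19 = 0.220 mL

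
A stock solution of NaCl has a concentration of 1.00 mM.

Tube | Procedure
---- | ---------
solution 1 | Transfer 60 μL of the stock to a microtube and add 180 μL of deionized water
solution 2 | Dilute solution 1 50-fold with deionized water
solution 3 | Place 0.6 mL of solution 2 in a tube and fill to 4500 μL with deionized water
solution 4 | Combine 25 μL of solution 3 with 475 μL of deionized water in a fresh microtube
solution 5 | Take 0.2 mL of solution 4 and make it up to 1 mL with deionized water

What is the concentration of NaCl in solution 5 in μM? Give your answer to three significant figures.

0.00667 μM

Step 1: 60 μL + 180 μL = 240 μL total → factor 240/60 = 4
Step 2: 50-fold → factor 50
Step 3: 0.6 mL brought to 4500 μL → factor 4.5/0.6 = 7.5
Step 4: 25 μL + 475 μL = 500 μL total → factor 500/25 = 20
Step 5: 0.2 mL brought to 1 mL → factor 1/0.2 = 5
Overall dilution factor = 4 × 50 × 7.5 × 20 × 5 = 1.5 × 10^5
Final = 1.00 mM / 1.5 × 10^5 = 6.667 × 10^-6 mM = 0.00667 μM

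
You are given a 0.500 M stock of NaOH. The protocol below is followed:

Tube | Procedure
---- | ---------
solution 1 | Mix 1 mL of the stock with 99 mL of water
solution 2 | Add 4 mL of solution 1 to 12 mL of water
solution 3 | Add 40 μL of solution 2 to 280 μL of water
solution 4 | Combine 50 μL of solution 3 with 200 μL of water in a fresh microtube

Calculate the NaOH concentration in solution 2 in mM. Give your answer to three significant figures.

1.25 mM

Step 1: 1 mL + 99 mL = 100 mL total → factor 100/1 = 100
Step 2: 4 mL + 12 mL = 16 mL total → factor 16/4 = 4
Dilution factor through solution 2 = 100 × 4 = 400
[solution 2] = 0.500 M / 400 = 0.001250 M = 1.25 mM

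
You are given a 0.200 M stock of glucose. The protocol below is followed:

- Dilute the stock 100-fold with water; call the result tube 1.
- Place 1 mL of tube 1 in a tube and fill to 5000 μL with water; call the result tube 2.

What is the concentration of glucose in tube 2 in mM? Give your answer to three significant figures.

Step 1: 100-fold → factor 100
Step 2: 1 mL brought to 5000 μL → factor 5/1 = 5
Overall dilution factor = 100 × 5 = 500
Final = 0.200 M / 500 = 0.0004000 M = 0.400 mM

0.400 mM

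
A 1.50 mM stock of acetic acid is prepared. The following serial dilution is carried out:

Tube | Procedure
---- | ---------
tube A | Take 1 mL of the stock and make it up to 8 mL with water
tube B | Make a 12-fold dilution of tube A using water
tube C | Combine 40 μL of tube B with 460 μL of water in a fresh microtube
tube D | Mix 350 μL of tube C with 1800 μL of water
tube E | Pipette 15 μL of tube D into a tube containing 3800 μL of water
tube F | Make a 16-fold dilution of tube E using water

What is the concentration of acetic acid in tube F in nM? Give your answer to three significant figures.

Step 1: 1 mL brought to 8 mL → factor 8/1 = 8
Step 2: 12-fold → factor 12
Step 3: 40 μL + 460 μL = 500 μL total → factor 500/40 = 12.5
Step 4: 350 μL + 1800 μL = 2150 μL total → factor 2150/350 = 6.1429
Step 5: 15 μL + 3800 μL = 3815 μL total → factor 3815/15 = 254.33
Step 6: 16-fold → factor 16
Overall dilution factor = 8 × 12 × 12.5 × 6.1429 × 254.33 × 16 = 2.9997 × 10^7
Final = 1.50 mM / 2.9997 × 10^7 = 5.001 × 10^-8 mM = 0.0500 nM

0.0500 nM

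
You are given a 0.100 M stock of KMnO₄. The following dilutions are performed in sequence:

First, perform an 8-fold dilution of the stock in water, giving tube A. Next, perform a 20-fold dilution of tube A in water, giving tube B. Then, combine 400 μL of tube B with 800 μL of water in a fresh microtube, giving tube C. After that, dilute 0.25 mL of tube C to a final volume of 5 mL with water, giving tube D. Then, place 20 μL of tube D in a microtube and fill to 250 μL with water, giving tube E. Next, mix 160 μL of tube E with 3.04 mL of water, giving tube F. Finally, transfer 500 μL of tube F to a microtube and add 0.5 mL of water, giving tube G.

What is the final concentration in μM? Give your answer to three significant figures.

0.0208 μM

Step 1: 8-fold → factor 8
Step 2: 20-fold → factor 20
Step 3: 400 μL + 800 μL = 1200 μL total → factor 1200/400 = 3
Step 4: 0.25 mL brought to 5 mL → factor 5/0.25 = 20
Step 5: 20 μL brought to 250 μL → factor 250/20 = 12.5
Step 6: 160 μL + 3.04 mL = 3200 μL total → factor 3200/160 = 20
Step 7: 500 μL + 0.5 mL = 1000 μL total → factor 1000/500 = 2
Overall dilution factor = 8 × 20 × 3 × 20 × 12.5 × 20 × 2 = 4.8 × 10^6
Final = 0.100 M / 4.8 × 10^6 = 2.083 × 10^-8 M = 0.0208 μM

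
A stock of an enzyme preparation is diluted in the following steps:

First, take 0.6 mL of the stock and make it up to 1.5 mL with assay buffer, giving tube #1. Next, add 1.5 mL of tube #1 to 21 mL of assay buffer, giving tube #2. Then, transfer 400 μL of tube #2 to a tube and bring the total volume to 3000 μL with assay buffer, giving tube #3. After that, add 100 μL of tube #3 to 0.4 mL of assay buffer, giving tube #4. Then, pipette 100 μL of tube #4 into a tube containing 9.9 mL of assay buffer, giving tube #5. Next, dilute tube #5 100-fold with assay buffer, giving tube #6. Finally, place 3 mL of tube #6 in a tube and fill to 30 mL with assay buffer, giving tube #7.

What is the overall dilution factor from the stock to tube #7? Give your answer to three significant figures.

Step 1: 0.6 mL brought to 1.5 mL → factor 1.5/0.6 = 2.5
Step 2: 1.5 mL + 21 mL = 22.5 mL total → factor 22.5/1.5 = 15
Step 3: 400 μL brought to 3000 μL → factor 3000/400 = 7.5
Step 4: 100 μL + 0.4 mL = 500 μL total → factor 500/100 = 5
Step 5: 100 μL + 9.9 mL = 10000 μL total → factor 10000/100 = 100
Step 6: 100-fold → factor 100
Step 7: 3 mL brought to 30 mL → factor 30/3 = 10
Overall dilution factor = 2.5 × 15 × 7.5 × 5 × 100 × 100 × 10 = 1.4062 × 10^8

1.41 × 10^8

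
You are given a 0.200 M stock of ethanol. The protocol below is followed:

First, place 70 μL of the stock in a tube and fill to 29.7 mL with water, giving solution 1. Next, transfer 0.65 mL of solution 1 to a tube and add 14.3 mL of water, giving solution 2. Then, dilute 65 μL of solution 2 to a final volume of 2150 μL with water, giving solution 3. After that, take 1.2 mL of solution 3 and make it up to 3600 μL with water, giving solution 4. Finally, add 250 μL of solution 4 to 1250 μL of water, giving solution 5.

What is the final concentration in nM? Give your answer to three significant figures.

Step 1: 70 μL brought to 29.7 mL → factor 29700/70 = 424.29
Step 2: 0.65 mL + 14.3 mL = 14.95 mL total → factor 14.95/0.65 = 23
Step 3: 65 μL brought to 2150 μL → factor 2150/65 = 33.077
Step 4: 1.2 mL brought to 3600 μL → factor 3.6/1.2 = 3
Step 5: 250 μL + 1250 μL = 1500 μL total → factor 1500/250 = 6
Overall dilution factor = 424.29 × 23 × 33.077 × 3 × 6 = 5.8101 × 10^6
Final = 0.200 M / 5.8101 × 10^6 = 3.442 × 10^-8 M = 34.4 nM

34.4 nM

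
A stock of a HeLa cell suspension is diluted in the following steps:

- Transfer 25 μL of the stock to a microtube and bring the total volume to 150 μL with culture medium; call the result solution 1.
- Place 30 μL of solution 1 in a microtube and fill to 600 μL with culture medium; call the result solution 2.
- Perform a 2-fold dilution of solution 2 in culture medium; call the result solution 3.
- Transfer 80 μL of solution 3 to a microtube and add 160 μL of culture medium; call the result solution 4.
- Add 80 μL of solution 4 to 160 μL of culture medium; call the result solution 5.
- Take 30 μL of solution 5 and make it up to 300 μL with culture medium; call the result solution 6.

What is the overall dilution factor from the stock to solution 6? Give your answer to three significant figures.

Step 1: 25 μL brought to 150 μL → factor 150/25 = 6
Step 2: 30 μL brought to 600 μL → factor 600/30 = 20
Step 3: 2-fold → factor 2
Step 4: 80 μL + 160 μL = 240 μL total → factor 240/80 = 3
Step 5: 80 μL + 160 μL = 240 μL total → factor 240/80 = 3
Step 6: 30 μL brought to 300 μL → factor 300/30 = 10
Overall dilution factor = 6 × 20 × 2 × 3 × 3 × 10 = 21600

2.16 × 10^4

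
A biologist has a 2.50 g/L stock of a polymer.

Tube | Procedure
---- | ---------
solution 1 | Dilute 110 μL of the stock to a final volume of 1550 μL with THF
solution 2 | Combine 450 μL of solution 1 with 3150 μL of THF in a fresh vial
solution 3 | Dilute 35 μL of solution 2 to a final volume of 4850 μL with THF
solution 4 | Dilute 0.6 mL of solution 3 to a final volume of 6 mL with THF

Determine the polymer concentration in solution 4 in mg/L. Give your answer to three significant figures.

0.0160 mg/L

Step 1: 110 μL brought to 1550 μL → factor 1550/110 = 14.091
Step 2: 450 μL + 3150 μL = 3600 μL total → factor 3600/450 = 8
Step 3: 35 μL brought to 4850 μL → factor 4850/35 = 138.57
Step 4: 0.6 mL brought to 6 mL → factor 6/0.6 = 10
Overall dilution factor = 14.091 × 8 × 138.57 × 10 = 1.5621 × 10^5
Final = 2.50 g/L / 1.5621 × 10^5 = 1.600 × 10^-5 g/L = 0.0160 mg/L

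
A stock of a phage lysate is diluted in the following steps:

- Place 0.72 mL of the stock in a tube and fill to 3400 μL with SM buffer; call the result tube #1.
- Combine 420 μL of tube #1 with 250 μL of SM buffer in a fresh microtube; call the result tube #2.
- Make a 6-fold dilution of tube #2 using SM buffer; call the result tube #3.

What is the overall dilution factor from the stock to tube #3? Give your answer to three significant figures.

45.2

Step 1: 0.72 mL brought to 3400 μL → factor 3.4/0.72 = 4.7222
Step 2: 420 μL + 250 μL = 670 μL total → factor 670/420 = 1.5952
Step 3: 6-fold → factor 6
Overall dilution factor = 4.7222 × 1.5952 × 6 = 45.198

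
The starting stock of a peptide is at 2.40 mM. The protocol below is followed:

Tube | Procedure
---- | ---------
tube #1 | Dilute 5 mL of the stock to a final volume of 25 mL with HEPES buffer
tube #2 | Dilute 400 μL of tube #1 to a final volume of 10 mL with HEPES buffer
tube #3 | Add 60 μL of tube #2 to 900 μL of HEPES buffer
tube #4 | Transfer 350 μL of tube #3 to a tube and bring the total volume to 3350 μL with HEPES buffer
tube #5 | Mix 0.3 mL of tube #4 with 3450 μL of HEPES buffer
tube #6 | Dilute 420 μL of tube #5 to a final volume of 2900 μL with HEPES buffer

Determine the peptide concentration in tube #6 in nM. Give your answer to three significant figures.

Step 1: 5 mL brought to 25 mL → factor 25/5 = 5
Step 2: 400 μL brought to 10 mL → factor 10000/400 = 25
Step 3: 60 μL + 900 μL = 960 μL total → factor 960/60 = 16
Step 4: 350 μL brought to 3350 μL → factor 3350/350 = 9.5714
Step 5: 0.3 mL + 3450 μL = 3.75 mL total → factor 3.75/0.3 = 12.5
Step 6: 420 μL brought to 2900 μL → factor 2900/420 = 6.9048
Overall dilution factor = 5 × 25 × 16 × 9.5714 × 12.5 × 6.9048 = 1.6522 × 10^6
Final = 2.40 mM / 1.6522 × 10^6 = 1.453 × 10^-6 mM = 1.45 nM

1.45 nM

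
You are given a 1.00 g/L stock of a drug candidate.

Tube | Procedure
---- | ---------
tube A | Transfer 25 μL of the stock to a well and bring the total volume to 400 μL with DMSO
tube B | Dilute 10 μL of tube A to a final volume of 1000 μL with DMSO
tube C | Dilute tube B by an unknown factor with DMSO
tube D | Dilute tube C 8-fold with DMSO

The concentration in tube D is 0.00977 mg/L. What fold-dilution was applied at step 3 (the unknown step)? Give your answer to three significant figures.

8.00-fold

Step 1: 25 μL brought to 400 μL → factor 400/25 = 16
Step 2: 10 μL brought to 1000 μL → factor 1000/10 = 100
Step 3: unknown factor x
Step 4: 8-fold → factor 8
Product of known-step factors = 12800
Overall factor = 1.00 g/L / (0.00977 mg/L) = 1.0235 × 10^5
x = 1.0235 × 10^5 / 12800 = 8.00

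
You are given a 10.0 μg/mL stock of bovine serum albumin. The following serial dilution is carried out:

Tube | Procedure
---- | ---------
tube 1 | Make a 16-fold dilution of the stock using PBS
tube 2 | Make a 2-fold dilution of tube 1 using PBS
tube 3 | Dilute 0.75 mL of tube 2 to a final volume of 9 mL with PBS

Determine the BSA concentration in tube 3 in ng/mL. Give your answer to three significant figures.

Step 1: 16-fold → factor 16
Step 2: 2-fold → factor 2
Step 3: 0.75 mL brought to 9 mL → factor 9/0.75 = 12
Overall dilution factor = 16 × 2 × 12 = 384
Final = 10.0 μg/mL / 384 = 0.02604 μg/mL = 26.0 ng/mL

26.0 ng/mL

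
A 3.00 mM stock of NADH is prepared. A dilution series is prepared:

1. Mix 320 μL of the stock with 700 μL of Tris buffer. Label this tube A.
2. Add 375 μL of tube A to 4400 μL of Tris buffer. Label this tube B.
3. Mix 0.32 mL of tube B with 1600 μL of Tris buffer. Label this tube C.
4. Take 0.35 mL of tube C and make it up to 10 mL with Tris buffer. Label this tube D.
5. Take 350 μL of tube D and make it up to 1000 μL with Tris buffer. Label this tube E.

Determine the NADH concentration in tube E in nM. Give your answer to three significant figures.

Step 1: 320 μL + 700 μL = 1020 μL total → factor 1020/320 = 3.1875
Step 2: 375 μL + 4400 μL = 4775 μL total → factor 4775/375 = 12.733
Step 3: 0.32 mL + 1600 μL = 1.92 mL total → factor 1.92/0.32 = 6
Step 4: 0.35 mL brought to 10 mL → factor 10/0.35 = 28.571
Step 5: 350 μL brought to 1000 μL → factor 1000/350 = 2.8571
Overall dilution factor = 3.1875 × 12.733 × 6 × 28.571 × 2.8571 = 19880
Final = 3.00 mM / 19880 = 0.0001509 mM = 151 nM

151 nM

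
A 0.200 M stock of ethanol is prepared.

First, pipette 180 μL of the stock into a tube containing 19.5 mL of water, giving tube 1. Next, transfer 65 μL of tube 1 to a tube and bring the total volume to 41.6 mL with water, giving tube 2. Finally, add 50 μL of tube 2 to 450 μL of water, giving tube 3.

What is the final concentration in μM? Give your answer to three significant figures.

Step 1: 180 μL + 19.5 mL = 19680 μL total → factor 19680/180 = 109.33
Step 2: 65 μL brought to 41.6 mL → factor 41600/65 = 640
Step 3: 50 μL + 450 μL = 500 μL total → factor 500/50 = 10
Overall dilution factor = 109.33 × 640 × 10 = 6.9973 × 10^5
Final = 0.200 M / 6.9973 × 10^5 = 2.858 × 10^-7 M = 0.286 μM

0.286 μM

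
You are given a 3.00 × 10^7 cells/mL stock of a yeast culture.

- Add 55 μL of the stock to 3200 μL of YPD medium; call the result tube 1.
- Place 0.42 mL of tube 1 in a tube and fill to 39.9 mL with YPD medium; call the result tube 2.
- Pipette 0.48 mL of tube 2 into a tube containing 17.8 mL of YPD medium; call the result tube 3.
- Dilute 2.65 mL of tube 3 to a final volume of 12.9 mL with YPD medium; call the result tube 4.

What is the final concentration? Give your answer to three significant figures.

28.8 cells/mL

Step 1: 55 μL + 3200 μL = 3255 μL total → factor 3255/55 = 59.182
Step 2: 0.42 mL brought to 39.9 mL → factor 39.9/0.42 = 95
Step 3: 0.48 mL + 17.8 mL = 18.28 mL total → factor 18.28/0.48 = 38.083
Step 4: 2.65 mL brought to 12.9 mL → factor 12.9/2.65 = 4.8679
Overall dilution factor = 59.182 × 95 × 38.083 × 4.8679 = 1.0423 × 10^6
Final = 3.00 × 10^7 cells/mL / 1.0423 × 10^6 = 28.8 cells/mL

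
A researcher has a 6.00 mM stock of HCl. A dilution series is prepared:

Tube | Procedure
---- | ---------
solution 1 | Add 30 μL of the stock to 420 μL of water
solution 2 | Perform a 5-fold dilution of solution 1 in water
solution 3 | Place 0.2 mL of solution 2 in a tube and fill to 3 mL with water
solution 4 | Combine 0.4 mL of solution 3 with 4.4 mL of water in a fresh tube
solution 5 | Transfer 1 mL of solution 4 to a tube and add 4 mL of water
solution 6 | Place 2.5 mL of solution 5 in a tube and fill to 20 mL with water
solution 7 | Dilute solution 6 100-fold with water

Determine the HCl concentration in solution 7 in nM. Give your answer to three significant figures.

0.111 nM

Step 1: 30 μL + 420 μL = 450 μL total → factor 450/30 = 15
Step 2: 5-fold → factor 5
Step 3: 0.2 mL brought to 3 mL → factor 3/0.2 = 15
Step 4: 0.4 mL + 4.4 mL = 4.8 mL total → factor 4.8/0.4 = 12
Step 5: 1 mL + 4 mL = 5 mL total → factor 5/1 = 5
Step 6: 2.5 mL brought to 20 mL → factor 20/2.5 = 8
Step 7: 100-fold → factor 100
Overall dilution factor = 15 × 5 × 15 × 12 × 5 × 8 × 100 = 5.4 × 10^7
Final = 6.00 mM / 5.4 × 10^7 = 1.111 × 10^-7 mM = 0.111 nM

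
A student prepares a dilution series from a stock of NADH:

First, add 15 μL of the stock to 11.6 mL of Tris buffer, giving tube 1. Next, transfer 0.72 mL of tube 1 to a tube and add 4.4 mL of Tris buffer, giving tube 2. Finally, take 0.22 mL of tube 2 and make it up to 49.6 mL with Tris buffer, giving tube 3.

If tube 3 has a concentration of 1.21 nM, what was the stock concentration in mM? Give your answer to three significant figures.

1.50 mM

Step 1: 15 μL + 11.6 mL = 11615 μL total → factor 11615/15 = 774.33
Step 2: 0.72 mL + 4.4 mL = 5.12 mL total → factor 5.12/0.72 = 7.1111
Step 3: 0.22 mL brought to 49.6 mL → factor 49.6/0.22 = 225.45
Overall dilution factor = 774.33 × 7.1111 × 225.45 = 1.2414 × 10^6
Stock = 1.21 nM × 1.2414 × 10^6 = 1.502 × 10^6 nM = 1.50 mM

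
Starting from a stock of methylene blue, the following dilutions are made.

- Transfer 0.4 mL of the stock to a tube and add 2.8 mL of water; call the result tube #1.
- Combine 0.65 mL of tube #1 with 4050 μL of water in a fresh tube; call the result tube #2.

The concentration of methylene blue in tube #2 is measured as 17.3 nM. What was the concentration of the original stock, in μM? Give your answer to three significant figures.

Step 1: 0.4 mL + 2.8 mL = 3.2 mL total → factor 3.2/0.4 = 8
Step 2: 0.65 mL + 4050 μL = 4.7 mL total → factor 4.7/0.65 = 7.2308
Overall dilution factor = 8 × 7.2308 = 57.846
Stock = 17.3 nM × 57.846 = 1001 nM = 1.00 μM

1.00 μM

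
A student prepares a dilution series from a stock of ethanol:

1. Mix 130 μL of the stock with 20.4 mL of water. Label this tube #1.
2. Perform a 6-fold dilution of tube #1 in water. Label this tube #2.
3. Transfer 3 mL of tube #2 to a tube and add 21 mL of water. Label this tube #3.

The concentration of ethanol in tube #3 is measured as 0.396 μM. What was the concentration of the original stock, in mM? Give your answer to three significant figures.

3.00 mM

Step 1: 130 μL + 20.4 mL = 20530 μL total → factor 20530/130 = 157.92
Step 2: 6-fold → factor 6
Step 3: 3 mL + 21 mL = 24 mL total → factor 24/3 = 8
Overall dilution factor = 157.92 × 6 × 8 = 7580.3
Stock = 0.396 μM × 7580.3 = 3002 μM = 3.00 mM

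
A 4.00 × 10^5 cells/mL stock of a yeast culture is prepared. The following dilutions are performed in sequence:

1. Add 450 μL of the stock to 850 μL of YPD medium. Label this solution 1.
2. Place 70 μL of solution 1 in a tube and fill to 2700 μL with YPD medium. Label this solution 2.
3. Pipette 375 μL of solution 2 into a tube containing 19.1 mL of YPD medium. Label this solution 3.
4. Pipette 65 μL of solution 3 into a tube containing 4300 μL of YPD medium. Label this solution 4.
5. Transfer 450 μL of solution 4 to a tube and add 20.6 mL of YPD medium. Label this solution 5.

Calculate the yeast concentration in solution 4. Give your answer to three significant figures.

Step 1: 450 μL + 850 μL = 1300 μL total → factor 1300/450 = 2.8889
Step 2: 70 μL brought to 2700 μL → factor 2700/70 = 38.571
Step 3: 375 μL + 19.1 mL = 19475 μL total → factor 19475/375 = 51.933
Step 4: 65 μL + 4300 μL = 4365 μL total → factor 4365/65 = 67.154
Dilution factor through solution 4 = 2.8889 × 38.571 × 51.933 × 67.154 = 3.8861 × 10^5
[solution 4] = 4.00 × 10^5 cells/mL / 3.8861 × 10^5 = 1.03 cells/mL

1.03 cells/mL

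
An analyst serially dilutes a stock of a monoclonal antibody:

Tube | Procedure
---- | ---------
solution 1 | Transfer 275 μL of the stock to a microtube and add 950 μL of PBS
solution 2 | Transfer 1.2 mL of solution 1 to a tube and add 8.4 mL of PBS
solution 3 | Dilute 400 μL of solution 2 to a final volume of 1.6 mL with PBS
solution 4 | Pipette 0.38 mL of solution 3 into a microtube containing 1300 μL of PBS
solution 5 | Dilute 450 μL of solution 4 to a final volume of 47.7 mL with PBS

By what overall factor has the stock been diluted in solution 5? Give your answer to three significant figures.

Step 1: 275 μL + 950 μL = 1225 μL total → factor 1225/275 = 4.4545
Step 2: 1.2 mL + 8.4 mL = 9.6 mL total → factor 9.6/1.2 = 8
Step 3: 400 μL brought to 1.6 mL → factor 1600/400 = 4
Step 4: 0.38 mL + 1300 μL = 1.68 mL total → factor 1.68/0.38 = 4.4211
Step 5: 450 μL brought to 47.7 mL → factor 47700/450 = 106
Overall dilution factor = 4.4545 × 8 × 4 × 4.4211 × 106 = 66801

6.68 × 10^4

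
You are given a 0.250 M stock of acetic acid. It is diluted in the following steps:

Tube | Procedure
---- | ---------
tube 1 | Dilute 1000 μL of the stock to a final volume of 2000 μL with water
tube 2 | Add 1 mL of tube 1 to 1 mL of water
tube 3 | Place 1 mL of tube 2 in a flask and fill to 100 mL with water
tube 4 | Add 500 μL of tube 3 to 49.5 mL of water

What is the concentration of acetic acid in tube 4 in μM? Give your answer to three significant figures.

6.25 μM

Step 1: 1000 μL brought to 2000 μL → factor 2000/1000 = 2
Step 2: 1 mL + 1 mL = 2 mL total → factor 2/1 = 2
Step 3: 1 mL brought to 100 mL → factor 100/1 = 100
Step 4: 500 μL + 49.5 mL = 50000 μL total → factor 50000/500 = 100
Overall dilution factor = 2 × 2 × 100 × 100 = 40000
Final = 0.250 M / 40000 = 6.250 × 10^-6 M = 6.25 μM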